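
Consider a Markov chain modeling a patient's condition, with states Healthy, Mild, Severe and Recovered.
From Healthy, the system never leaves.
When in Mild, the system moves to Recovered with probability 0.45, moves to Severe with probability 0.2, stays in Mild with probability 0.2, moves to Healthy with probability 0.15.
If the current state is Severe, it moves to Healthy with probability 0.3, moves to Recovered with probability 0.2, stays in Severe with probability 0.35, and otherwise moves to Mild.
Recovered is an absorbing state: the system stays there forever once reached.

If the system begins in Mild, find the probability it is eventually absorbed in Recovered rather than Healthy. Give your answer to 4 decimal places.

0.6786

Let h(s) be the probability of absorption at Recovered starting from transient state s. Then h(Recovered) = 1 and h(Healthy) = 0. By first-step analysis:
h(Mild) = 0.15·0 + 0.2·h(Mild) + 0.2·h(Severe) + 0.45·1
h(Severe) = 0.3·0 + 0.15·h(Mild) + 0.35·h(Severe) + 0.2·1
Solving: h(Mild) = 0.6786, h(Severe) = 0.4643.
Starting from Mild, the probability is 0.6786.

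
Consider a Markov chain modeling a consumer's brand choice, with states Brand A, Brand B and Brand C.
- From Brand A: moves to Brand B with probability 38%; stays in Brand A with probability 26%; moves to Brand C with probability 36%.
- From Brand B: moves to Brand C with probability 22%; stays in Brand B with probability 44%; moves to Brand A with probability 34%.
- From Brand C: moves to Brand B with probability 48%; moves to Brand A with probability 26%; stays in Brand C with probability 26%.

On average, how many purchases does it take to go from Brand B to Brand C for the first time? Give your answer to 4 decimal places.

3.7868

Let t(s) be the expected number of purchases to first reach Brand C from state s, with t(Brand C) = 0. Conditioning on the first purchase:
t(Brand A) = 1 + 0.26·t(Brand A) + 0.38·t(Brand B)
t(Brand B) = 1 + 0.34·t(Brand A) + 0.44·t(Brand B)
Solving: t(Brand A) = 3.2959, t(Brand B) = 3.7868.
Expected purchases from Brand B to Brand C: 3.7868.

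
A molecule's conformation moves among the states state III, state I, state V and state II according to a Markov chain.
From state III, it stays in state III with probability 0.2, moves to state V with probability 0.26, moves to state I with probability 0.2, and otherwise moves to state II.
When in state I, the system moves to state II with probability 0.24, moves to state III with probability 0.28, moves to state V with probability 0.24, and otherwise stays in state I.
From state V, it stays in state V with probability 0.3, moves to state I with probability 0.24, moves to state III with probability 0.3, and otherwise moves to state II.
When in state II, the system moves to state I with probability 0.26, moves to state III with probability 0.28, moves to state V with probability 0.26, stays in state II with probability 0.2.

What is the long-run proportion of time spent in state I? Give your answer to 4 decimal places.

Let the stationary distribution be π with π = πP and π_1 + π_2 + π_3 + π_4 = 1.
π_1 = 0.2·π_1 + 0.28·π_2 + 0.3·π_3 + 0.28·π_4
π_2 = 0.2·π_1 + 0.24·π_2 + 0.24·π_3 + 0.26·π_4
π_3 = 0.26·π_1 + 0.24·π_2 + 0.3·π_3 + 0.26·π_4
Solving with the normalization constraint gives π = (0.2642, 0.2341, 0.2660, 0.2357).
So the stationary probability of state I is 0.2341.

0.2341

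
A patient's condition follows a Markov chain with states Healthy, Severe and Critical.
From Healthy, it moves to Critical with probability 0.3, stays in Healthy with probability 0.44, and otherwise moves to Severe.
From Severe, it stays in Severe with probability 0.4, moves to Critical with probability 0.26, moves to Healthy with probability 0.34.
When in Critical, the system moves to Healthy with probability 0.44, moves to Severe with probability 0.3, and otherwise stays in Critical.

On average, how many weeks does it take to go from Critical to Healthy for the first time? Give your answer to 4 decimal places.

Let t(s) be the expected number of weeks to first reach Healthy from state s, with t(Healthy) = 0. Conditioning on the first week:
t(Severe) = 1 + 0.4·t(Severe) + 0.26·t(Critical)
t(Critical) = 1 + 0.3·t(Severe) + 0.26·t(Critical)
Solving: t(Severe) = 2.7322, t(Critical) = 2.4590.
Expected weeks from Critical to Healthy: 2.4590.

2.4590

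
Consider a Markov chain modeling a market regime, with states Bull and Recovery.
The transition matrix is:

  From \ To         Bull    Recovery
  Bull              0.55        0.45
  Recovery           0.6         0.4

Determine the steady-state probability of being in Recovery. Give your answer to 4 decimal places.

Let the stationary distribution be π with π = πP and π_1 + π_2 = 1.
π_1 = 0.55·π_1 + 0.6·π_2
Solving with the normalization constraint gives π = (0.5714, 0.4286).
So the stationary probability of Recovery is 0.4286.

0.4286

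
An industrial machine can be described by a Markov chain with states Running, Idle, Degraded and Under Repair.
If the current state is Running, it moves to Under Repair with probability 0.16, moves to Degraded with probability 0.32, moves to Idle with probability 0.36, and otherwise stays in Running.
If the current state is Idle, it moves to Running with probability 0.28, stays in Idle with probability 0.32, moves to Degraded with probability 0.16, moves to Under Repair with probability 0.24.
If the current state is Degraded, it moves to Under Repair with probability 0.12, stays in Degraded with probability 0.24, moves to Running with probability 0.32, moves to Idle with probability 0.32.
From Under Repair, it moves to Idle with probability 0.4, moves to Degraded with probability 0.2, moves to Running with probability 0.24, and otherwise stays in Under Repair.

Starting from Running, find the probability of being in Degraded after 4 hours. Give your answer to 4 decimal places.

0.2252

Propagate the distribution vector 4 hours from Running.
After 0 hours: (1.0000, 0.0000, 0.0000, 0.0000)
After 1 hour: (0.1600, 0.3600, 0.3200, 0.1600)
After 2 hours: (0.2672, 0.3392, 0.2176, 0.1760)
After 3 hours: (0.2496, 0.3448, 0.2272, 0.1784)
After 4 hours: (0.2520, 0.3443, 0.2252, 0.1785)
P(in Degraded after 4 hours) = 0.2252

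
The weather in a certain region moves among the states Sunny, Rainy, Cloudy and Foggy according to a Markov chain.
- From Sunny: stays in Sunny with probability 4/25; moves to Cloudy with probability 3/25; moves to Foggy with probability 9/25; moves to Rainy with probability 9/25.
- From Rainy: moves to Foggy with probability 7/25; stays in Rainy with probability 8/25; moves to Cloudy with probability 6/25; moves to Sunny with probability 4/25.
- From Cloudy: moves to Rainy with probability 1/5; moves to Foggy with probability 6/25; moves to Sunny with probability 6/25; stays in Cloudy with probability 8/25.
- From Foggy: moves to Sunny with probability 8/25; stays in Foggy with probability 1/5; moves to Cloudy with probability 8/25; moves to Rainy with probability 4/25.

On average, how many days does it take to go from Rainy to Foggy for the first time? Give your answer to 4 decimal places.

3.5110

Let t(s) be the expected number of days to first reach Foggy from state s, with t(Foggy) = 0. Conditioning on the first day:
t(Sunny) = 1 + 0.16·t(Sunny) + 0.36·t(Rainy) + 0.12·t(Cloudy)
t(Rainy) = 1 + 0.16·t(Sunny) + 0.32·t(Rainy) + 0.24·t(Cloudy)
t(Cloudy) = 1 + 0.24·t(Sunny) + 0.2·t(Rainy) + 0.32·t(Cloudy)
Solving: t(Sunny) = 3.2149, t(Rainy) = 3.5110, t(Cloudy) = 3.6379.
Expected days from Rainy to Foggy: 3.5110.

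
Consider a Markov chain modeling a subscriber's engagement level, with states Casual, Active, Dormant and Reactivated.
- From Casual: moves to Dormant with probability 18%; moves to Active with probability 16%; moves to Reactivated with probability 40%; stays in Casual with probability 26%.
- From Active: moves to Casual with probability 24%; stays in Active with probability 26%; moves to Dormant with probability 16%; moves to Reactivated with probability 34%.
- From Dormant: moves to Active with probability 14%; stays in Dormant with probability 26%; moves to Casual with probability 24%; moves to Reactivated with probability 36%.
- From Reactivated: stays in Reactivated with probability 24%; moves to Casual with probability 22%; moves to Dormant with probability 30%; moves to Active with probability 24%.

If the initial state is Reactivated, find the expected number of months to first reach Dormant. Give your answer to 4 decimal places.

4.1611

Let t(s) be the expected number of months to first reach Dormant from state s, with t(Dormant) = 0. Conditioning on the first month:
t(Casual) = 1 + 0.26·t(Casual) + 0.16·t(Active) + 0.4·t(Reactivated)
t(Active) = 1 + 0.24·t(Casual) + 0.26·t(Active) + 0.34·t(Reactivated)
t(Reactivated) = 1 + 0.22·t(Casual) + 0.24·t(Active) + 0.24·t(Reactivated)
Solving: t(Casual) = 4.6309, t(Active) = 4.7651, t(Reactivated) = 4.1611.
Expected months from Reactivated to Dormant: 4.1611.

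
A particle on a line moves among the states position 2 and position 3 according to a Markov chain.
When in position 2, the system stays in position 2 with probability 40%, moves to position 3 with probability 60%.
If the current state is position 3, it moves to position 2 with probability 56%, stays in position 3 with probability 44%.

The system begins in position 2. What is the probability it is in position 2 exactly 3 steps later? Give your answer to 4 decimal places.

0.4806

Propagate the distribution vector 3 steps from position 2.
After 0 steps: (1.0000, 0.0000)
After 1 step: (0.4000, 0.6000)
After 2 steps: (0.4960, 0.5040)
After 3 steps: (0.4806, 0.5194)
P(in position 2 after 3 steps) = 0.4806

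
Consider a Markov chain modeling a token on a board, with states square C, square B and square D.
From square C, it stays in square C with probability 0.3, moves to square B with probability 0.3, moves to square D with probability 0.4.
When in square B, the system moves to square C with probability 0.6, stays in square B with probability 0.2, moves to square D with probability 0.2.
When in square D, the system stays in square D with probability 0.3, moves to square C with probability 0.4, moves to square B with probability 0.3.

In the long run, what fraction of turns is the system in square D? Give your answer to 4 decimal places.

0.3140

Let the stationary distribution be π with π = πP and π_1 + π_2 + π_3 = 1.
π_1 = 0.3·π_1 + 0.6·π_2 + 0.4·π_3
π_2 = 0.3·π_1 + 0.2·π_2 + 0.3·π_3
Solving with the normalization constraint gives π = (0.4132, 0.2727, 0.3140).
So the stationary probability of square D is 0.3140.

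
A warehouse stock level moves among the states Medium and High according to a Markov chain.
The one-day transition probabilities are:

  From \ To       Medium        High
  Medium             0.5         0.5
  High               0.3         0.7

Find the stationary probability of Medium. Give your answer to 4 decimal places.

0.3750

Let the stationary distribution be π with π = πP and π_1 + π_2 = 1.
π_1 = 0.5·π_1 + 0.3·π_2
Solving with the normalization constraint gives π = (0.3750, 0.6250).
So the stationary probability of Medium is 0.3750.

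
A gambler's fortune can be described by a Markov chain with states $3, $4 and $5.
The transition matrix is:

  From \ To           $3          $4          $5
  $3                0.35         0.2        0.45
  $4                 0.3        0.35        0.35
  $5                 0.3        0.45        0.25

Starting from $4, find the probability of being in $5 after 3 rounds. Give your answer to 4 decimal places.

0.3470

Propagate the distribution vector 3 rounds from $4.
After 0 rounds: (0.0000, 1.0000, 0.0000)
After 1 round: (0.3000, 0.3500, 0.3500)
After 2 rounds: (0.3150, 0.3400, 0.3450)
After 3 rounds: (0.3158, 0.3373, 0.3470)
P(in $5 after 3 rounds) = 0.3470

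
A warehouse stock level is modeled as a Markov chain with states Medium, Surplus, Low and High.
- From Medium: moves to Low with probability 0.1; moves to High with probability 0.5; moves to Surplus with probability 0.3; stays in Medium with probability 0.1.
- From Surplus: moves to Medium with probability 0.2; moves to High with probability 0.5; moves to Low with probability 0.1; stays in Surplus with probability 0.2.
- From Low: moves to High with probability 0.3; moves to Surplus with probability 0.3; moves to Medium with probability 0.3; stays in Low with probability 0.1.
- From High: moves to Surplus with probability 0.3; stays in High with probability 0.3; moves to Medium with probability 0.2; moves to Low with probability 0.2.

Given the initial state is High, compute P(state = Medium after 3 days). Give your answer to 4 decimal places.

0.1930

Propagate the distribution vector 3 days from High.
After 0 days: (0.0000, 0.0000, 0.0000, 1.0000)
After 1 day: (0.2000, 0.3000, 0.2000, 0.3000)
After 2 days: (0.2000, 0.2700, 0.1300, 0.4000)
After 3 days: (0.1930, 0.2730, 0.1400, 0.3940)
P(in Medium after 3 days) = 0.1930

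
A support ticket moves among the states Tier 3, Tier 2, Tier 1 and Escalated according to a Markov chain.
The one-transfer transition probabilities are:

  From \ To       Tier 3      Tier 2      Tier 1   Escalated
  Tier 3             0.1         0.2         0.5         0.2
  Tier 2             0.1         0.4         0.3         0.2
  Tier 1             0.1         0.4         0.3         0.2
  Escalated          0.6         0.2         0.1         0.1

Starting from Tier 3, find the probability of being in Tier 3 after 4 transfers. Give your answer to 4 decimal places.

Propagate the distribution vector 4 transfers from Tier 3.
After 0 transfers: (1.0000, 0.0000, 0.0000, 0.0000)
After 1 transfer: (0.1000, 0.2000, 0.5000, 0.2000)
After 2 transfers: (0.2000, 0.3400, 0.2800, 0.1800)
After 3 transfers: (0.1900, 0.3240, 0.3040, 0.1820)
After 4 transfers: (0.1910, 0.3256, 0.3016, 0.1818)
P(in Tier 3 after 4 transfers) = 0.1910

0.1910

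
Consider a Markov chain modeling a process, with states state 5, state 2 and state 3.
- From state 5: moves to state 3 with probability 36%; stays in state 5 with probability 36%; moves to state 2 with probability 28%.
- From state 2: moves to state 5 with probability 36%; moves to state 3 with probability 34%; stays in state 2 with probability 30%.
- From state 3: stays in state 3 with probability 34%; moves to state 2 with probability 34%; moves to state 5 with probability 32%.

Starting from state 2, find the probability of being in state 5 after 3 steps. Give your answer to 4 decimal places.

Propagate the distribution vector 3 steps from state 2.
After 0 steps: (0.0000, 1.0000, 0.0000)
After 1 step: (0.3600, 0.3000, 0.3400)
After 2 steps: (0.3464, 0.3064, 0.3472)
After 3 steps: (0.3461, 0.3070, 0.3469)
P(in state 5 after 3 steps) = 0.3461

0.3461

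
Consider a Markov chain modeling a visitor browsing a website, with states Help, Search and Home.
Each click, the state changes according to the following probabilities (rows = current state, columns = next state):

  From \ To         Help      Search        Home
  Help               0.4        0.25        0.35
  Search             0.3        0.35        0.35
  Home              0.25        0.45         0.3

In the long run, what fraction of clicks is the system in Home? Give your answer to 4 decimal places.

0.3333

Let the stationary distribution be π with π = πP and π_1 + π_2 + π_3 = 1.
π_1 = 0.4·π_1 + 0.3·π_2 + 0.25·π_3
π_2 = 0.25·π_1 + 0.35·π_2 + 0.45·π_3
Solving with the normalization constraint gives π = (0.3148, 0.3519, 0.3333).
So the stationary probability of Home is 0.3333.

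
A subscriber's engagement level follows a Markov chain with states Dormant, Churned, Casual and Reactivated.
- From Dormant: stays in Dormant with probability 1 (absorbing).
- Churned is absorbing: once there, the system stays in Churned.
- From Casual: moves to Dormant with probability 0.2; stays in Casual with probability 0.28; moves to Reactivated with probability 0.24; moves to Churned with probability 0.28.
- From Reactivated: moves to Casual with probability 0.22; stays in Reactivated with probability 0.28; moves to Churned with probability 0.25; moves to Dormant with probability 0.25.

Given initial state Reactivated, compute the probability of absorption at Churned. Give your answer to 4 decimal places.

Let h(s) be the probability of absorption at Churned starting from transient state s. Then h(Churned) = 1 and h(Dormant) = 0. By first-step analysis:
h(Casual) = 0.2·0 + 0.28·1 + 0.28·h(Casual) + 0.24·h(Reactivated)
h(Reactivated) = 0.25·0 + 0.25·1 + 0.22·h(Casual) + 0.28·h(Reactivated)
Solving: h(Casual) = 0.5619, h(Reactivated) = 0.5189.
Starting from Reactivated, the probability is 0.5189.

0.5189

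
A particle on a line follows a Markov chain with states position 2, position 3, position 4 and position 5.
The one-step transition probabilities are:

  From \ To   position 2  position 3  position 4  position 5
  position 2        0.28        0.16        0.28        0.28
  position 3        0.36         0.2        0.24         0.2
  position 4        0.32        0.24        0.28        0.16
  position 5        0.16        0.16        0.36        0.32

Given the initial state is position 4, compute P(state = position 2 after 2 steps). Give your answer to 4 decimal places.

0.2912

Propagate the distribution vector 2 steps from position 4.
After 0 steps: (0.0000, 0.0000, 1.0000, 0.0000)
After 1 step: (0.3200, 0.2400, 0.2800, 0.1600)
After 2 steps: (0.2912, 0.1920, 0.2832, 0.2336)
P(in position 2 after 2 steps) = 0.2912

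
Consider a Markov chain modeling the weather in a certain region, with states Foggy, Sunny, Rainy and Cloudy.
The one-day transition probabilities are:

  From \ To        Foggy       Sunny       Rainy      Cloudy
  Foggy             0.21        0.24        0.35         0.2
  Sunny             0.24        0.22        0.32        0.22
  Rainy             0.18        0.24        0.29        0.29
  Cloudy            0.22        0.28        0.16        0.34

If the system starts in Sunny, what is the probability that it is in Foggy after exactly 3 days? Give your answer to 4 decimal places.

0.2115

Propagate the distribution vector 3 days from Sunny.
After 0 days: (0.0000, 1.0000, 0.0000, 0.0000)
After 1 day: (0.2400, 0.2200, 0.3200, 0.2200)
After 2 days: (0.2092, 0.2444, 0.2824, 0.2640)
After 3 days: (0.2115, 0.2457, 0.2756, 0.2673)
P(in Foggy after 3 days) = 0.2115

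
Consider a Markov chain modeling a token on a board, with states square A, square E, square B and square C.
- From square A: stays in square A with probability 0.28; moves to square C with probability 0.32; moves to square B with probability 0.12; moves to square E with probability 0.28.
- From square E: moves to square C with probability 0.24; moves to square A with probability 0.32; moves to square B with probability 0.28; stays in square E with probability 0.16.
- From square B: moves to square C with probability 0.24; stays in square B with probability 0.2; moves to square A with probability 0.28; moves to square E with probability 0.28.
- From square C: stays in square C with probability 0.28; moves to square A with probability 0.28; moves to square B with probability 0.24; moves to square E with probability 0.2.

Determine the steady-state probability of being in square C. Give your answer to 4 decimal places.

Let the stationary distribution be π with π = πP and π_1 + π_2 + π_3 + π_4 = 1.
π_1 = 0.28·π_1 + 0.32·π_2 + 0.28·π_3 + 0.28·π_4
π_2 = 0.28·π_1 + 0.16·π_2 + 0.28·π_3 + 0.2·π_4
π_3 = 0.12·π_1 + 0.28·π_2 + 0.2·π_3 + 0.24·π_4
Solving with the normalization constraint gives π = (0.2892, 0.2304, 0.2063, 0.2741).
So the stationary probability of square C is 0.2741.

0.2741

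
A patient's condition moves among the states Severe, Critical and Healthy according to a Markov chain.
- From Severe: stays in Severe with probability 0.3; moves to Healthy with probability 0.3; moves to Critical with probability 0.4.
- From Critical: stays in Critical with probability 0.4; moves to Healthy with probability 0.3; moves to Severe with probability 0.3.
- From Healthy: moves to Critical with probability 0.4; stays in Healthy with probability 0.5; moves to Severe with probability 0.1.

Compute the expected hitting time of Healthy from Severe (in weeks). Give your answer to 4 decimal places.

Let t(s) be the expected number of weeks to first reach Healthy from state s, with t(Healthy) = 0. Conditioning on the first week:
t(Severe) = 1 + 0.3·t(Severe) + 0.4·t(Critical)
t(Critical) = 1 + 0.3·t(Severe) + 0.4·t(Critical)
Solving: t(Severe) = 3.3333, t(Critical) = 3.3333.
Expected weeks from Severe to Healthy: 3.3333.

3.3333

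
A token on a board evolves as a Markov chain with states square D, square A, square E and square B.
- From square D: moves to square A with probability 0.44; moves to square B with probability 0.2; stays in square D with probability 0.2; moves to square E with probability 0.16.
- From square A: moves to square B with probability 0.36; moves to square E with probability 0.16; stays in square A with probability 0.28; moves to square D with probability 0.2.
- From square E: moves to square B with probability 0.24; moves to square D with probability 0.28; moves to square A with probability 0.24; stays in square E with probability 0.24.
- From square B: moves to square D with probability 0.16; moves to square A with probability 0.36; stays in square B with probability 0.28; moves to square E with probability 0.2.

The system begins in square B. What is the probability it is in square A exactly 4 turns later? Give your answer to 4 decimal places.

Propagate the distribution vector 4 turns from square B.
After 0 turns: (0.0000, 0.0000, 0.0000, 1.0000)
After 1 turn: (0.1600, 0.3600, 0.2000, 0.2800)
After 2 turns: (0.2048, 0.3200, 0.1872, 0.2880)
After 3 turns: (0.2035, 0.3283, 0.1865, 0.2817)
After 4 turns: (0.2037, 0.3276, 0.1862, 0.2825)
P(in square A after 4 turns) = 0.3276

0.3276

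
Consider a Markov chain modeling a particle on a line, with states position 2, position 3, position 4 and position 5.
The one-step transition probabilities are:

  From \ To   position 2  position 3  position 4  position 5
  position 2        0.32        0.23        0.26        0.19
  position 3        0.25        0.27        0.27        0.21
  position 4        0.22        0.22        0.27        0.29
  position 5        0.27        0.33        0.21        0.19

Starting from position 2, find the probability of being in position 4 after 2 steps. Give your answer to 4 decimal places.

0.2554

Propagate the distribution vector 2 steps from position 2.
After 0 steps: (1.0000, 0.0000, 0.0000, 0.0000)
After 1 step: (0.3200, 0.2300, 0.2600, 0.1900)
After 2 steps: (0.2684, 0.2556, 0.2554, 0.2206)
P(in position 4 after 2 steps) = 0.2554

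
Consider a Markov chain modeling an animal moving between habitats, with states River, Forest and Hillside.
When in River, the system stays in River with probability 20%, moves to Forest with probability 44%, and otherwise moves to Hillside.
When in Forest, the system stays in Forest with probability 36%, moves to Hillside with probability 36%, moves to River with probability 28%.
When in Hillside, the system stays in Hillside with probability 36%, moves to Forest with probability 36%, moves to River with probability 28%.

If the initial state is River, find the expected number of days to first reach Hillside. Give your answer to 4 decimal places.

Let t(s) be the expected number of days to first reach Hillside from state s, with t(Hillside) = 0. Conditioning on the first day:
t(River) = 1 + 0.2·t(River) + 0.44·t(Forest)
t(Forest) = 1 + 0.28·t(River) + 0.36·t(Forest)
Solving: t(River) = 2.7778, t(Forest) = 2.7778.
Expected days from River to Hillside: 2.7778.

2.7778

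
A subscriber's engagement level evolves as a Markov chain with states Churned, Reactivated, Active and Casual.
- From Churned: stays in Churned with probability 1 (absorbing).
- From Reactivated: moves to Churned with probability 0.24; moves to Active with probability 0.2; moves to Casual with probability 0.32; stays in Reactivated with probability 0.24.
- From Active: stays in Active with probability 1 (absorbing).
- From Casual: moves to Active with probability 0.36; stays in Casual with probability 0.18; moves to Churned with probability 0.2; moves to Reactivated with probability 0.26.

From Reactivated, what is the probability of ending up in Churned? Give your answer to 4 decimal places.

Let h(s) be the probability of absorption at Churned starting from transient state s. Then h(Churned) = 1 and h(Active) = 0. By first-step analysis:
h(Reactivated) = 0.24·1 + 0.24·h(Reactivated) + 0.2·0 + 0.32·h(Casual)
h(Casual) = 0.2·1 + 0.26·h(Reactivated) + 0.36·0 + 0.18·h(Casual)
Solving: h(Reactivated) = 0.4830, h(Casual) = 0.3970.
Starting from Reactivated, the probability is 0.4830.

0.4830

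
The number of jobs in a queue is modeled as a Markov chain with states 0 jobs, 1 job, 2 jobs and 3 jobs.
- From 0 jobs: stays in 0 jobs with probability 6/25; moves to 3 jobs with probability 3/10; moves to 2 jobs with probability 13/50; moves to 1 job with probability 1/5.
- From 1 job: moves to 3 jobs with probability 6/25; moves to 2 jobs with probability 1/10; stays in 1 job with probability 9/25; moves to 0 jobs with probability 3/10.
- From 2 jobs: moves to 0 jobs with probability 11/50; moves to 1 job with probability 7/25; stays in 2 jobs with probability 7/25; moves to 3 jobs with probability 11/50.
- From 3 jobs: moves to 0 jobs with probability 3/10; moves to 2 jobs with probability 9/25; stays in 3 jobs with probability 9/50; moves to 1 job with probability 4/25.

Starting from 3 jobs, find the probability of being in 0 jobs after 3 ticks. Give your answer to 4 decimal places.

Propagate the distribution vector 3 ticks from 3 jobs.
After 0 ticks: (0.0000, 0.0000, 0.0000, 1.0000)
After 1 tick: (0.3000, 0.1600, 0.3600, 0.1800)
After 2 ticks: (0.2532, 0.2472, 0.2596, 0.2400)
After 3 ticks: (0.2640, 0.2507, 0.2496, 0.2356)
P(in 0 jobs after 3 ticks) = 0.2640

0.2640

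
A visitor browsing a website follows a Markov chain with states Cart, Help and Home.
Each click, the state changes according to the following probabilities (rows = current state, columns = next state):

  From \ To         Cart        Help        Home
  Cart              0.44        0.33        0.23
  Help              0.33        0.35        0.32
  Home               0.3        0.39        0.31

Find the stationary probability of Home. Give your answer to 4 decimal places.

0.2846

Let the stationary distribution be π with π = πP and π_1 + π_2 + π_3 = 1.
π_1 = 0.44·π_1 + 0.33·π_2 + 0.3·π_3
π_2 = 0.33·π_1 + 0.35·π_2 + 0.39·π_3
Solving with the normalization constraint gives π = (0.3612, 0.3542, 0.2846).
So the stationary probability of Home is 0.2846.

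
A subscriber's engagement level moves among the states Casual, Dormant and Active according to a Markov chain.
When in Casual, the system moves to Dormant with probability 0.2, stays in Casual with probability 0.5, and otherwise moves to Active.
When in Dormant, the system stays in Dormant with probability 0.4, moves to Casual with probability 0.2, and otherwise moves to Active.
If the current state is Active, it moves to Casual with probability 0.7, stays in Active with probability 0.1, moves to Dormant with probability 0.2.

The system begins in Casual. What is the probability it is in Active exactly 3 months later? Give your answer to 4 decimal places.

0.2720

Propagate the distribution vector 3 months from Casual.
After 0 months: (1.0000, 0.0000, 0.0000)
After 1 month: (0.5000, 0.2000, 0.3000)
After 2 months: (0.5000, 0.2400, 0.2600)
After 3 months: (0.4800, 0.2480, 0.2720)
P(in Active after 3 months) = 0.2720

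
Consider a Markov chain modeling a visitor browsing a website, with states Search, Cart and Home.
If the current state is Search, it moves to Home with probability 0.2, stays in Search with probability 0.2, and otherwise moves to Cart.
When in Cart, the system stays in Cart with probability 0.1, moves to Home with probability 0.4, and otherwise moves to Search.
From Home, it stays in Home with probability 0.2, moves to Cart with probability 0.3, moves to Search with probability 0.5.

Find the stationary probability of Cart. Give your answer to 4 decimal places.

Let the stationary distribution be π with π = πP and π_1 + π_2 + π_3 = 1.
π_1 = 0.2·π_1 + 0.5·π_2 + 0.5·π_3
π_2 = 0.6·π_1 + 0.1·π_2 + 0.3·π_3
Solving with the normalization constraint gives π = (0.3846, 0.3462, 0.2692).
So the stationary probability of Cart is 0.3462.

0.3462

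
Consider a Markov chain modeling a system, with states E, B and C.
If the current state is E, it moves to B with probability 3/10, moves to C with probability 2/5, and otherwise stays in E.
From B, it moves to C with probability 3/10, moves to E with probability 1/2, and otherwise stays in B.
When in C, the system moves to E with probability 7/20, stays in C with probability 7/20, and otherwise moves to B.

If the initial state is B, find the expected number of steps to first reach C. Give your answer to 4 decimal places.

2.9268

Let t(s) be the expected number of steps to first reach C from state s, with t(C) = 0. Conditioning on the first step:
t(E) = 1 + 0.3·t(E) + 0.3·t(B)
t(B) = 1 + 0.5·t(E) + 0.2·t(B)
Solving: t(E) = 2.6829, t(B) = 2.9268.
Expected steps from B to C: 2.9268.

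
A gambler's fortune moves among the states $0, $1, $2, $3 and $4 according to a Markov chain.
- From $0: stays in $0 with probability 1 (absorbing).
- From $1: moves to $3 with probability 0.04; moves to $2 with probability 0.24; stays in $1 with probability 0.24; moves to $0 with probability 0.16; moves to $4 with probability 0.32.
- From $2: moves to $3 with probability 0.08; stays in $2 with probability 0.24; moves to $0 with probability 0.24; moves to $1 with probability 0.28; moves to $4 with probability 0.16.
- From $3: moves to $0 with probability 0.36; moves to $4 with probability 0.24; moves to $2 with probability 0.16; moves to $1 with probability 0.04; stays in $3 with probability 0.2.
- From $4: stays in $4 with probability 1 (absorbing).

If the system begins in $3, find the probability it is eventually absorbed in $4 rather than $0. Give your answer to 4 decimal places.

0.4244

Let h(s) be the probability of absorption at $4 starting from transient state s. Then h($4) = 1 and h($0) = 0. By first-step analysis:
h($1) = 0.16·0 + 0.24·h($1) + 0.24·h($2) + 0.04·h($3) + 0.32·1
h($2) = 0.24·0 + 0.28·h($1) + 0.24·h($2) + 0.08·h($3) + 0.16·1
h($3) = 0.36·0 + 0.04·h($1) + 0.16·h($2) + 0.2·h($3) + 0.24·1
Solving: h($1) = 0.5930, h($2) = 0.4737, h($3) = 0.4244.
Starting from $3, the probability is 0.4244.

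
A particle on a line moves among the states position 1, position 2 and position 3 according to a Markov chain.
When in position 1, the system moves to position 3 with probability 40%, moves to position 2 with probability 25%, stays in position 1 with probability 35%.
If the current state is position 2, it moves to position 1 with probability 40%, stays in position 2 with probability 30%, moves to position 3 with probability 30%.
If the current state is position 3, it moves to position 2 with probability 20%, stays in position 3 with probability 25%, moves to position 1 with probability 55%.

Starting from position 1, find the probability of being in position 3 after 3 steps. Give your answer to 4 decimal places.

0.3285

Propagate the distribution vector 3 steps from position 1.
After 0 steps: (1.0000, 0.0000, 0.0000)
After 1 step: (0.3500, 0.2500, 0.4000)
After 2 steps: (0.4425, 0.2425, 0.3150)
After 3 steps: (0.4251, 0.2464, 0.3285)
P(in position 3 after 3 steps) = 0.3285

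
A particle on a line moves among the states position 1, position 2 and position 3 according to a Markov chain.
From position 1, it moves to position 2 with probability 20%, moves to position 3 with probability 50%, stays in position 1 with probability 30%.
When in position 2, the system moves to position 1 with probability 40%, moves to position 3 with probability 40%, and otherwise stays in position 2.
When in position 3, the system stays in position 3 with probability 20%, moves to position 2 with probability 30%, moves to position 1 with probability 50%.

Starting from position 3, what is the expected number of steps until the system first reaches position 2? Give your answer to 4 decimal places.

3.8710

Let t(s) be the expected number of steps to first reach position 2 from state s, with t(position 2) = 0. Conditioning on the first step:
t(position 1) = 1 + 0.3·t(position 1) + 0.5·t(position 3)
t(position 3) = 1 + 0.5·t(position 1) + 0.2·t(position 3)
Solving: t(position 1) = 4.1935, t(position 3) = 3.8710.
Expected steps from position 3 to position 2: 3.8710.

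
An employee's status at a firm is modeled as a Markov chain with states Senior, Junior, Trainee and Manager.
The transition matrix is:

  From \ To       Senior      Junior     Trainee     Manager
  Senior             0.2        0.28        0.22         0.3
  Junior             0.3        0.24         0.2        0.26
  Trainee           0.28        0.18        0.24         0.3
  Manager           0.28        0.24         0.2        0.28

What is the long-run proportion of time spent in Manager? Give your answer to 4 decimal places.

Let the stationary distribution be π with π = πP and π_1 + π_2 + π_3 + π_4 = 1.
π_1 = 0.2·π_1 + 0.3·π_2 + 0.28·π_3 + 0.28·π_4
π_2 = 0.28·π_1 + 0.24·π_2 + 0.18·π_3 + 0.24·π_4
π_3 = 0.22·π_1 + 0.2·π_2 + 0.24·π_3 + 0.2·π_4
Solving with the normalization constraint gives π = (0.2637, 0.2377, 0.2138, 0.2848).
So the stationary probability of Manager is 0.2848.

0.2848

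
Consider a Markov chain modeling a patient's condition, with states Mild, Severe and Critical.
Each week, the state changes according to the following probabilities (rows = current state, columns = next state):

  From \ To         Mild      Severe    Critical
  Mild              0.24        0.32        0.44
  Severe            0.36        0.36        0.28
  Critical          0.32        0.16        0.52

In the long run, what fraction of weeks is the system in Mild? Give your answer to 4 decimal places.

0.3060

Let the stationary distribution be π with π = πP and π_1 + π_2 + π_3 = 1.
π_1 = 0.24·π_1 + 0.36·π_2 + 0.32·π_3
π_2 = 0.32·π_1 + 0.36·π_2 + 0.16·π_3
Solving with the normalization constraint gives π = (0.3060, 0.2612, 0.4328).
So the stationary probability of Mild is 0.3060.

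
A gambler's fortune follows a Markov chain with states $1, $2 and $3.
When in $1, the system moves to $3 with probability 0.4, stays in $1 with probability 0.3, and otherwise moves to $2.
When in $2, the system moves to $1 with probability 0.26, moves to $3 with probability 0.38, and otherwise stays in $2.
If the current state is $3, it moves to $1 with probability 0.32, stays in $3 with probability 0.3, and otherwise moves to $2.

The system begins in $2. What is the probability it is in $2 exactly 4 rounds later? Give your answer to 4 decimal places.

0.3496

Propagate the distribution vector 4 rounds from $2.
After 0 rounds: (0.0000, 1.0000, 0.0000)
After 1 round: (0.2600, 0.3600, 0.3800)
After 2 rounds: (0.2932, 0.3520, 0.3548)
After 3 rounds: (0.2930, 0.3495, 0.3575)
After 4 rounds: (0.2932, 0.3496, 0.3573)
P(in $2 after 4 rounds) = 0.3496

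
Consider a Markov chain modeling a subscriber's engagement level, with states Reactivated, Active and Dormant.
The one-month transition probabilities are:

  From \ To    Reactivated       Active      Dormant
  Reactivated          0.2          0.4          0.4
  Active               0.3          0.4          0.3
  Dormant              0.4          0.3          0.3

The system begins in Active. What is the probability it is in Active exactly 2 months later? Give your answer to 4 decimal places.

0.3700

Sum over the intermediate state after 1 month:
P = P(Active→Reactivated)·P(Reactivated→Active) + P(Active→Active)·P(Active→Active) + P(Active→Dormant)·P(Dormant→Active)
  = 0.3×0.4 + 0.4×0.4 + 0.3×0.3
  = 0.1200 + 0.1600 + 0.0900 = 0.3700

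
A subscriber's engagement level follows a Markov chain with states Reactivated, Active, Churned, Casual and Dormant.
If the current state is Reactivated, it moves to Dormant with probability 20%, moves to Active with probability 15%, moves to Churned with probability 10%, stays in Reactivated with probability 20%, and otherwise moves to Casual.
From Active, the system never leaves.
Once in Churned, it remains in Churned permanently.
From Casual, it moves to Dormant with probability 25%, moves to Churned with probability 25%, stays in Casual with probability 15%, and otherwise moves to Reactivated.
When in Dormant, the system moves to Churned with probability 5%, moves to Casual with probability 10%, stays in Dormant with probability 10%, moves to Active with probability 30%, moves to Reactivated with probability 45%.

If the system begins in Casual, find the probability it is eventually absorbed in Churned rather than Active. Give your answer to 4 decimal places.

Let h(s) be the probability of absorption at Churned starting from transient state s. Then h(Churned) = 1 and h(Active) = 0. By first-step analysis:
h(Reactivated) = 0.2·h(Reactivated) + 0.15·0 + 0.1·1 + 0.35·h(Casual) + 0.2·h(Dormant)
h(Casual) = 0.35·h(Reactivated) + 0.25·1 + 0.15·h(Casual) + 0.25·h(Dormant)
h(Dormant) = 0.45·h(Reactivated) + 0.3·0 + 0.05·1 + 0.1·h(Casual) + 0.1·h(Dormant)
Solving: h(Reactivated) = 0.4754, h(Casual) = 0.5956, h(Dormant) = 0.3595.
Starting from Casual, the probability is 0.5956.

0.5956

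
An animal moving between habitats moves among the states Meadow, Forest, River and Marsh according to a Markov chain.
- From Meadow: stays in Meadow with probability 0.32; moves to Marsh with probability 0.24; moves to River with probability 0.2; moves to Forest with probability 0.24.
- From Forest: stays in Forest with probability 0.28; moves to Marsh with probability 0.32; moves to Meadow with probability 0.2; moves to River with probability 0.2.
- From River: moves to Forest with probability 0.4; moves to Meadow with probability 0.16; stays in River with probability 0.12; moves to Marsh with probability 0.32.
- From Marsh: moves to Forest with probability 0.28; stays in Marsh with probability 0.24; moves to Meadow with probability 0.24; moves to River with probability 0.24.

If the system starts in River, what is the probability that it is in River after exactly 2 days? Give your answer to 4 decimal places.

0.2032

Propagate the distribution vector 2 days from River.
After 0 days: (0.0000, 0.0000, 1.0000, 0.0000)
After 1 day: (0.1600, 0.4000, 0.1200, 0.3200)
After 2 days: (0.2272, 0.2880, 0.2032, 0.2816)
P(in River after 2 days) = 0.2032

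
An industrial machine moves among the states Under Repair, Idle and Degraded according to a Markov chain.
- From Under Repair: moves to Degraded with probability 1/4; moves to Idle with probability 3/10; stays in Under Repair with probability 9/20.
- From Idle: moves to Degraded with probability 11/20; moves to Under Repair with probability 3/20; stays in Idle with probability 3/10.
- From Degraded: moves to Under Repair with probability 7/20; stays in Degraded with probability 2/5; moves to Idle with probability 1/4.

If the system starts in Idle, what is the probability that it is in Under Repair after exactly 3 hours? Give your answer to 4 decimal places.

0.3260

Propagate the distribution vector 3 hours from Idle.
After 0 hours: (0.0000, 1.0000, 0.0000)
After 1 hour: (0.1500, 0.3000, 0.5500)
After 2 hours: (0.3050, 0.2725, 0.4225)
After 3 hours: (0.3260, 0.2789, 0.3951)
P(in Under Repair after 3 hours) = 0.3260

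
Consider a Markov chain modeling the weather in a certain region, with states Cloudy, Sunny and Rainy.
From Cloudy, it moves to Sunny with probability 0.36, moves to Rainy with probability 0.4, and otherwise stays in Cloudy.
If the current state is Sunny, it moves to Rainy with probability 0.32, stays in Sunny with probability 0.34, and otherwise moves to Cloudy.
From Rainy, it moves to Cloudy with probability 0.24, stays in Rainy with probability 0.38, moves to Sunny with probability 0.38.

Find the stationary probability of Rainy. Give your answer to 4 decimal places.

0.3639

Let the stationary distribution be π with π = πP and π_1 + π_2 + π_3 = 1.
π_1 = 0.24·π_1 + 0.34·π_2 + 0.24·π_3
π_2 = 0.36·π_1 + 0.34·π_2 + 0.38·π_3
Solving with the normalization constraint gives π = (0.2760, 0.3601, 0.3639).
So the stationary probability of Rainy is 0.3639.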